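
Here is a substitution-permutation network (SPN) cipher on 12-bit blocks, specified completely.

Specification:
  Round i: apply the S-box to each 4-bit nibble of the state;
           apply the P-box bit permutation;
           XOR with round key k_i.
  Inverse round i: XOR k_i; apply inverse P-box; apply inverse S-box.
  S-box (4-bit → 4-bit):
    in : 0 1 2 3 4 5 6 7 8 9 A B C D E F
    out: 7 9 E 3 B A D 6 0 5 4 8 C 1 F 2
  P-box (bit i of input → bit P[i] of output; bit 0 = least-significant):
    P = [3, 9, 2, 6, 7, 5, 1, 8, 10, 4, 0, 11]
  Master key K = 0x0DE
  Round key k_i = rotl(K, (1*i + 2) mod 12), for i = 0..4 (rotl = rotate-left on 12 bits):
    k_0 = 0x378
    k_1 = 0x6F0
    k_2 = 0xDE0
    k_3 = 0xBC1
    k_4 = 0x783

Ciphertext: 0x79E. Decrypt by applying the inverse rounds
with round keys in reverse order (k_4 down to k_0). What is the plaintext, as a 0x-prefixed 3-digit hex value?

0x21C

s_0 = ciphertext = 0x79E
s_1 = InvRound(s_0, k_4) = 0x789
s_2 = InvRound(s_1, k_3) = 0x181
s_3 = InvRound(s_2, k_2) = 0x6FB
s_4 = InvRound(s_3, k_1) = 0xAAD
s_5 = InvRound(s_4, k_0) = 0x21C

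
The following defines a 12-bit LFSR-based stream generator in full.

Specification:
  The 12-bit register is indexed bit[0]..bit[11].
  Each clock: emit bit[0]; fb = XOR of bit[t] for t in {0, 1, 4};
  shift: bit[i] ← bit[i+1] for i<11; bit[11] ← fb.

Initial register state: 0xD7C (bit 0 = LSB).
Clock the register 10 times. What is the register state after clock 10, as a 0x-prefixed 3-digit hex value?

0x857

reg_0 = 0xD7C
clock 1: out=0, reg = 0xEBE
clock 2: out=0, reg = 0x75F
clock 3: out=1, reg = 0xBAF
clock 4: out=1, reg = 0x5D7
clock 5: out=1, reg = 0xAEB
clock 6: out=1, reg = 0x575
clock 7: out=1, reg = 0x2BA
clock 8: out=0, reg = 0x15D
clock 9: out=1, reg = 0x0AE
clock 10: out=0, reg = 0x857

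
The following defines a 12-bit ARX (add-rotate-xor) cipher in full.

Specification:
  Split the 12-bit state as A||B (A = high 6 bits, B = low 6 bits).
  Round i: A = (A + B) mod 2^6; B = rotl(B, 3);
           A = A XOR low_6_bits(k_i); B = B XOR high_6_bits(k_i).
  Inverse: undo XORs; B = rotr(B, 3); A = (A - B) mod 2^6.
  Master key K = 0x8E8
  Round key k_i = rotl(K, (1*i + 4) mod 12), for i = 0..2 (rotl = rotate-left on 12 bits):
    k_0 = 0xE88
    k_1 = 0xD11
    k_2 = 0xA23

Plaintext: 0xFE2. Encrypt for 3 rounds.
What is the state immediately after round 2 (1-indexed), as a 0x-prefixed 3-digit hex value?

0x181

s_0 = plaintext = 0xFE2
s_1 = Round(s_0, k_0) = 0xA6E
s_2 = Round(s_1, k_1) = 0x181
s_3 = Round(s_2, k_2) = 0x920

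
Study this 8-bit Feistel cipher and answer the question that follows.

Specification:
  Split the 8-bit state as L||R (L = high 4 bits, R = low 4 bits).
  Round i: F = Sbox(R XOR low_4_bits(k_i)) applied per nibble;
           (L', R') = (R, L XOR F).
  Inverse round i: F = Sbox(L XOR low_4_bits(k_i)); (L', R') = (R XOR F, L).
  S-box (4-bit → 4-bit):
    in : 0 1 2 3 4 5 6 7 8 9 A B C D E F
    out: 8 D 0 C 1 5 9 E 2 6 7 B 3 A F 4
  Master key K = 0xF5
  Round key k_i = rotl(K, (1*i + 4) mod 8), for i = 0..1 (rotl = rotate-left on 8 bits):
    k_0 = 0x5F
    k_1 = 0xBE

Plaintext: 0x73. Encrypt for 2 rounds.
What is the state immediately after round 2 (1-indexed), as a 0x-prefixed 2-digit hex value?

s_0 = plaintext = 0x73
s_1 = Round(s_0, k_0) = 0x34
s_2 = Round(s_1, k_1) = 0x44

0x44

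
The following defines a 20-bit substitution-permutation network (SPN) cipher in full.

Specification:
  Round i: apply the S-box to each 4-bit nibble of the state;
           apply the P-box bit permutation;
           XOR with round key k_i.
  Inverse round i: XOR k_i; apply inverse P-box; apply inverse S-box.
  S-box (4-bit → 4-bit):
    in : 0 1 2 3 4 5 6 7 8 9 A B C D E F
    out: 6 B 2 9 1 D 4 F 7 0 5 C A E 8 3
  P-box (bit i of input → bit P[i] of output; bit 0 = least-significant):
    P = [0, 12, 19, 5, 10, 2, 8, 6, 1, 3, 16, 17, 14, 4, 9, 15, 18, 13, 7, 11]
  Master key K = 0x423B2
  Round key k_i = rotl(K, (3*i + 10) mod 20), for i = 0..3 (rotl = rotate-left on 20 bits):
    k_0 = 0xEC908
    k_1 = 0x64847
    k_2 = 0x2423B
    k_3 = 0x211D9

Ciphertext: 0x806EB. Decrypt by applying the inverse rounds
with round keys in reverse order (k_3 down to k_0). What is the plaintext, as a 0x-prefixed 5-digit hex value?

0x223C4

s_0 = ciphertext = 0x806EB
s_1 = InvRound(s_0, k_3) = 0x903AD
s_2 = InvRound(s_1, k_2) = 0x6F506
s_3 = InvRound(s_2, k_1) = 0xCE95F
s_4 = InvRound(s_3, k_0) = 0x223C4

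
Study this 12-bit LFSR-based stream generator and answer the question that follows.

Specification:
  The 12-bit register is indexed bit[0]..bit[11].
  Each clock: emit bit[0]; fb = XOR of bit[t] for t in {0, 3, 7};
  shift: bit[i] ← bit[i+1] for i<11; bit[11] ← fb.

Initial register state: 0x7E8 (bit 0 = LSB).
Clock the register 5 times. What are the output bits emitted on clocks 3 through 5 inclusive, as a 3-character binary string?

010

reg_0 = 0x7E8
clock 1: out=0, reg = 0x3F4
clock 2: out=0, reg = 0x9FA
clock 3: out=0, reg = 0x4FD
clock 4: out=1, reg = 0xA7E
clock 5: out=0, reg = 0xD3F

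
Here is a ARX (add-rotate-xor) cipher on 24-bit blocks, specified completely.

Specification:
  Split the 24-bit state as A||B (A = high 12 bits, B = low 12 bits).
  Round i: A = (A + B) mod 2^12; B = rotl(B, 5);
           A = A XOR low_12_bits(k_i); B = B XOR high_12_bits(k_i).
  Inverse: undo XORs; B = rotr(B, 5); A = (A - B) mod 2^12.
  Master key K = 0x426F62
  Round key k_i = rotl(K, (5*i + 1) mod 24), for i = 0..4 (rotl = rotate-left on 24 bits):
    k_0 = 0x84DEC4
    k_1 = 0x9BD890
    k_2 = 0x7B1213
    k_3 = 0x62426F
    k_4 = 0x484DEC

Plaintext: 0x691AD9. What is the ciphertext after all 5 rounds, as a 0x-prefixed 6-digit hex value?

s_0 = plaintext = 0x691AD9
s_1 = Round(s_0, k_0) = 0xFAE378
s_2 = Round(s_1, k_1) = 0xBB66BB
s_3 = Round(s_2, k_2) = 0x0620DC
s_4 = Round(s_3, k_3) = 0x351DA5
s_5 = Round(s_4, k_4) = 0xD1A03F

0xD1A03F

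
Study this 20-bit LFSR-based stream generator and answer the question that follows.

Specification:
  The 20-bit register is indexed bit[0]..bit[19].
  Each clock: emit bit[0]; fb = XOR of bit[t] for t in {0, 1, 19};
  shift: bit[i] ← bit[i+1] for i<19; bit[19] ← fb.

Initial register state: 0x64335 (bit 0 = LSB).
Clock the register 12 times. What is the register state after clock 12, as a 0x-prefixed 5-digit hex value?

reg_0 = 0x64335
clock 1: out=1, reg = 0xB219A
clock 2: out=0, reg = 0x590CD
clock 3: out=1, reg = 0xAC866
clock 4: out=0, reg = 0x56433
clock 5: out=1, reg = 0x2B219
clock 6: out=1, reg = 0x9590C
clock 7: out=0, reg = 0xCAC86
clock 8: out=0, reg = 0x65643
clock 9: out=1, reg = 0x32B21
clock 10: out=1, reg = 0x99590
clock 11: out=0, reg = 0xCCAC8
clock 12: out=0, reg = 0xE6564

0xE6564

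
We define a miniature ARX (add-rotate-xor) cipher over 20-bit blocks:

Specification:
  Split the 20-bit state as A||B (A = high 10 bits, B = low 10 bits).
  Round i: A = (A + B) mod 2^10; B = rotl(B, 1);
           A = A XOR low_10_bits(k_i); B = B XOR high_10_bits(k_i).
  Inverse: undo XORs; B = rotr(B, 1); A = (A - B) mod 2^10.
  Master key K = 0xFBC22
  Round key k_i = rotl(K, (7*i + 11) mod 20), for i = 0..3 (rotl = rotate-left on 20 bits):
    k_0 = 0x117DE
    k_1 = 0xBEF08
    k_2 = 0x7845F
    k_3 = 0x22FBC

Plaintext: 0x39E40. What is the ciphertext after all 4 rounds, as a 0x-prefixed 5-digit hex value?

0xB0686

s_0 = plaintext = 0x39E40
s_1 = Round(s_0, k_0) = 0x3E4C4
s_2 = Round(s_1, k_1) = 0xAD773
s_3 = Round(s_2, k_2) = 0x9DF06
s_4 = Round(s_3, k_3) = 0xB0686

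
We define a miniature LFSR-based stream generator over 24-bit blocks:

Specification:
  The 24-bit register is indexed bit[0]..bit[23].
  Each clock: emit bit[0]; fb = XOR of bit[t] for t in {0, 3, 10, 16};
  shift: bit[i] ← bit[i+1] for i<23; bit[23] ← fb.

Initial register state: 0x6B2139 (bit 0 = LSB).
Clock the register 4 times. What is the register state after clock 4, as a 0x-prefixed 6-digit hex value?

reg_0 = 0x6B2139
clock 1: out=1, reg = 0xB5909C
clock 2: out=0, reg = 0x5AC84E
clock 3: out=0, reg = 0xAD6427
clock 4: out=1, reg = 0xD6B213

0xD6B213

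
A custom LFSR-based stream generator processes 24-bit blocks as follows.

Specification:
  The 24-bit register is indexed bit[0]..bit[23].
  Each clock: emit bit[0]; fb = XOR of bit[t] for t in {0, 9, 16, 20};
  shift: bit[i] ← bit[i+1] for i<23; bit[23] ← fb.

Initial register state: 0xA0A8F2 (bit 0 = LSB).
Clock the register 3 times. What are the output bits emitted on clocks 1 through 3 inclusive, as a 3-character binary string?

010

reg_0 = 0xA0A8F2
clock 1: out=0, reg = 0x505479
clock 2: out=1, reg = 0x282A3C
clock 3: out=0, reg = 0x94151E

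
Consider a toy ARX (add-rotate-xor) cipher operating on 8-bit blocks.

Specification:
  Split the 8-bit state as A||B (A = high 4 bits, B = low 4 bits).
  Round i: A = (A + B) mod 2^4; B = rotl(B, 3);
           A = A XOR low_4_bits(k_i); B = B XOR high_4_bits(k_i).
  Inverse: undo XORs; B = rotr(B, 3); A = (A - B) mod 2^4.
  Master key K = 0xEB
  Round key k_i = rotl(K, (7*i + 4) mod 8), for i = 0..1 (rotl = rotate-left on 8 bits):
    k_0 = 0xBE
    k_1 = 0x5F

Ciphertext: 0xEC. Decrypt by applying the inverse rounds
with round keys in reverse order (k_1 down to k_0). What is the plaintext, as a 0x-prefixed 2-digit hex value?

0xF1

s_0 = ciphertext = 0xEC
s_1 = InvRound(s_0, k_1) = 0xE3
s_2 = InvRound(s_1, k_0) = 0xF1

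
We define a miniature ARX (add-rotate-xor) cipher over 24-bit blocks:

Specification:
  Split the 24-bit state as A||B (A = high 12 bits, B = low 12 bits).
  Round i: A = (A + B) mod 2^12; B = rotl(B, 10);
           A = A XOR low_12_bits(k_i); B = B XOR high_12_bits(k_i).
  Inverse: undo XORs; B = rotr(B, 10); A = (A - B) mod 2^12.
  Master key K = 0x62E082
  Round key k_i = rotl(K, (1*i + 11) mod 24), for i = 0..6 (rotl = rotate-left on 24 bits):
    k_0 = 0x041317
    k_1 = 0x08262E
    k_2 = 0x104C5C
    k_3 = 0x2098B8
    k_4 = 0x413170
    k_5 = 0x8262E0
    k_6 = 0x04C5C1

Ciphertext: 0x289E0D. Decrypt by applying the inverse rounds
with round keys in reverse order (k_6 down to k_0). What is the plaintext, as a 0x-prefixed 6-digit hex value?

s_0 = ciphertext = 0x289E0D
s_1 = InvRound(s_0, k_6) = 0xE41907
s_2 = InvRound(s_1, k_5) = 0x81D484
s_3 = InvRound(s_2, k_4) = 0x71125C
s_4 = InvRound(s_3, k_3) = 0xE55154
s_5 = InvRound(s_4, k_2) = 0x0C9140
s_6 = InvRound(s_5, k_1) = 0xFDF708
s_7 = InvRound(s_6, k_0) = 0xFA3D25

0xFA3D25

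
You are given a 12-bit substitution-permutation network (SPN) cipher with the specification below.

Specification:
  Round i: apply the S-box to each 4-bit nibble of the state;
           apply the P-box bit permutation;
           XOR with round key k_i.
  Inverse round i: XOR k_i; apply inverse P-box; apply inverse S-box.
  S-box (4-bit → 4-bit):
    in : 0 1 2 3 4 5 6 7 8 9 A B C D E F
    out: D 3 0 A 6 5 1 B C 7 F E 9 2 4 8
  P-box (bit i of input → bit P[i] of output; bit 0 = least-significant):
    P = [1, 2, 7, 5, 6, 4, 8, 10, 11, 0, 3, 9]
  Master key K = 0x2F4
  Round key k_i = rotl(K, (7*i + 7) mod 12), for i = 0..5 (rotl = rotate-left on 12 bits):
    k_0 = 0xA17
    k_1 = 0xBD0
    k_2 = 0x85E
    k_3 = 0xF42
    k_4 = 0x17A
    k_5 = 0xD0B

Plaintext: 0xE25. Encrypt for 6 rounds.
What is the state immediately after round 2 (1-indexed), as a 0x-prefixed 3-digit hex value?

s_0 = plaintext = 0xE25
s_1 = Round(s_0, k_0) = 0xA9D
s_2 = Round(s_1, k_1) = 0x08D
s_3 = Round(s_2, k_2) = 0x752
s_4 = Round(s_3, k_3) = 0x403
s_5 = Round(s_4, k_4) = 0x417
s_6 = Round(s_5, k_5) = 0xD74

0x08D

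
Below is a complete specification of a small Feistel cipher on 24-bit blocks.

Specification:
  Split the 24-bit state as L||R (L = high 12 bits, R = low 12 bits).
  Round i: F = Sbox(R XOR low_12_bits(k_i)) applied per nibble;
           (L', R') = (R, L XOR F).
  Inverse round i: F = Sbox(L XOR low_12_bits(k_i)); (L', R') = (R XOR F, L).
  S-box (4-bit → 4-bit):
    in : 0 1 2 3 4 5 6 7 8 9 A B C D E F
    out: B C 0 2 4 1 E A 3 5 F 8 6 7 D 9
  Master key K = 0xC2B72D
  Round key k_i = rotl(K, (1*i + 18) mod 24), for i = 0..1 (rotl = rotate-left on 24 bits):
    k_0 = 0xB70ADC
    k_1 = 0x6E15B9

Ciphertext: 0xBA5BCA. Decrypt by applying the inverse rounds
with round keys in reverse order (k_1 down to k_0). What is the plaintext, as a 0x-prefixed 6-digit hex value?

0xDDE60C

s_0 = ciphertext = 0xBA5BCA
s_1 = InvRound(s_0, k_1) = 0x60CBA5
s_2 = InvRound(s_1, k_0) = 0xDDE60C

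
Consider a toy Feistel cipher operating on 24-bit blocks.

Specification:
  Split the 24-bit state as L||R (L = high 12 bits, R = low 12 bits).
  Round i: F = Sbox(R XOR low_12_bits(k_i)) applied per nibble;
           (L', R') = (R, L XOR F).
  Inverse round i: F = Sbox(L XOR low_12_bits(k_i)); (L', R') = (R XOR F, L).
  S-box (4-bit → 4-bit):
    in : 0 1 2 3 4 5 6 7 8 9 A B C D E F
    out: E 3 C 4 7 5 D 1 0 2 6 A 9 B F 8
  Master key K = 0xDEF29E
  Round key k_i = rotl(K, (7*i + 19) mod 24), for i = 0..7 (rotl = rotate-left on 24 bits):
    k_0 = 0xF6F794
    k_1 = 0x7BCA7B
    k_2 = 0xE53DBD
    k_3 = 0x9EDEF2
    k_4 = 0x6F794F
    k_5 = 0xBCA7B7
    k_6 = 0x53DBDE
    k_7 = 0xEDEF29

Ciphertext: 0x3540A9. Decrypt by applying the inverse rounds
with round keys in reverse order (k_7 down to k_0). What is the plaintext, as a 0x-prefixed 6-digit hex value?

0xE70DF4

s_0 = ciphertext = 0x3540A9
s_1 = InvRound(s_0, k_7) = 0x9B2354
s_2 = InvRound(s_1, k_6) = 0xF8D9B2
s_3 = InvRound(s_2, k_5) = 0x9F4F8D
s_4 = InvRound(s_3, k_4) = 0x1279F4
s_5 = InvRound(s_4, k_3) = 0x141127
s_6 = InvRound(s_5, k_2) = 0x8AE141
s_7 = InvRound(s_6, k_1) = 0xDF48AE
s_8 = InvRound(s_7, k_0) = 0xE70DF4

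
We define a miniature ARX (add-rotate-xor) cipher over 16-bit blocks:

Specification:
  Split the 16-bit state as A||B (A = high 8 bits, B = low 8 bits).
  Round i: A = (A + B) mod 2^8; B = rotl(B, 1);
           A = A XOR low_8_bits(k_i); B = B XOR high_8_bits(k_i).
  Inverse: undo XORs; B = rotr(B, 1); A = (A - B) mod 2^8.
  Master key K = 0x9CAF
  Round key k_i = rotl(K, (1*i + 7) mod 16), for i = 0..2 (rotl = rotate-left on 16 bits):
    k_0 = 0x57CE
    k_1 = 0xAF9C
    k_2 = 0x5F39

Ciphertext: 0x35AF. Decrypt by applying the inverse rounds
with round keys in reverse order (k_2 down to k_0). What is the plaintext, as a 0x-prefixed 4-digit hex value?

0x755E

s_0 = ciphertext = 0x35AF
s_1 = InvRound(s_0, k_2) = 0x9478
s_2 = InvRound(s_1, k_1) = 0x1DEB
s_3 = InvRound(s_2, k_0) = 0x755E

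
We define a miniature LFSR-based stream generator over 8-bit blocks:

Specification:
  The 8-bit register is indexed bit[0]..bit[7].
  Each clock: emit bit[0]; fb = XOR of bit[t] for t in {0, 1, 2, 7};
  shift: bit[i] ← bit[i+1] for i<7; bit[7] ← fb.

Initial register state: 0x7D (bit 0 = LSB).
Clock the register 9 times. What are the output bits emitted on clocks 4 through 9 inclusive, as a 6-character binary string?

111100

reg_0 = 0x7D
clock 1: out=1, reg = 0x3E
clock 2: out=0, reg = 0x1F
clock 3: out=1, reg = 0x8F
clock 4: out=1, reg = 0x47
clock 5: out=1, reg = 0xA3
clock 6: out=1, reg = 0xD1
clock 7: out=1, reg = 0x68
clock 8: out=0, reg = 0x34
clock 9: out=0, reg = 0x9A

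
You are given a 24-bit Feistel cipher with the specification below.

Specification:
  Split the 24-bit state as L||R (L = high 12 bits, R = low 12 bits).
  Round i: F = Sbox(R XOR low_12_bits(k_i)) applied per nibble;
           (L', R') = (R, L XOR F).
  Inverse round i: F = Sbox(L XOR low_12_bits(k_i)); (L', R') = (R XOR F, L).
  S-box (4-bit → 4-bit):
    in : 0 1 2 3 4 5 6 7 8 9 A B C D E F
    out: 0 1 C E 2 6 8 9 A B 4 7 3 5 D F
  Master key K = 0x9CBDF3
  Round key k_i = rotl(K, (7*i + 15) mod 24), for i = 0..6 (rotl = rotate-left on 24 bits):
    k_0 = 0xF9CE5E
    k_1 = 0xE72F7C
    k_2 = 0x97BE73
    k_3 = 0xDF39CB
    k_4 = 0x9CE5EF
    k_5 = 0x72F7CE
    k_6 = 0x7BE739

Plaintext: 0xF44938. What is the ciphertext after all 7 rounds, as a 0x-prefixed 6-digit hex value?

0x10BF5E

s_0 = plaintext = 0xF44938
s_1 = Round(s_0, k_0) = 0x9386CC
s_2 = Round(s_1, k_1) = 0x6CC248
s_3 = Round(s_2, k_2) = 0x24852B
s_4 = Round(s_3, k_3) = 0x52B198
s_5 = Round(s_4, k_4) = 0x1987B2
s_6 = Round(s_5, k_5) = 0x7B210B
s_7 = Round(s_6, k_6) = 0x10BF5E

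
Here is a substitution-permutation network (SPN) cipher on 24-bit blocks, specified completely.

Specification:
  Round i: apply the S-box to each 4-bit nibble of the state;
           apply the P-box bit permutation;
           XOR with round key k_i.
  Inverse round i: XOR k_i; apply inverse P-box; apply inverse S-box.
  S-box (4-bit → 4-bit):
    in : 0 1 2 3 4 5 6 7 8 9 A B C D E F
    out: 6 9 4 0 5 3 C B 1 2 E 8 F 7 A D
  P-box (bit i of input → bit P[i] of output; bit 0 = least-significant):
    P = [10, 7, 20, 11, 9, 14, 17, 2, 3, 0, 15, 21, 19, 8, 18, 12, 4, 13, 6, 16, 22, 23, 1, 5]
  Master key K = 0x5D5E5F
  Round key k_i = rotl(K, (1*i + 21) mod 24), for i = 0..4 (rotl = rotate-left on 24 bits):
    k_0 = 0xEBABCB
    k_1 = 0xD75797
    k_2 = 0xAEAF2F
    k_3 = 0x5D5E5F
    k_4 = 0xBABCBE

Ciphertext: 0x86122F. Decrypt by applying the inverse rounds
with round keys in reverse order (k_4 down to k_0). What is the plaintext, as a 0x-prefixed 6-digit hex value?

0x13F06A

s_0 = ciphertext = 0x86122F
s_1 = InvRound(s_0, k_4) = 0x354A8C
s_2 = InvRound(s_1, k_3) = 0x441E35
s_3 = InvRound(s_2, k_2) = 0xD57F23
s_4 = InvRound(s_3, k_1) = 0xB5336E
s_5 = InvRound(s_4, k_0) = 0x13F06A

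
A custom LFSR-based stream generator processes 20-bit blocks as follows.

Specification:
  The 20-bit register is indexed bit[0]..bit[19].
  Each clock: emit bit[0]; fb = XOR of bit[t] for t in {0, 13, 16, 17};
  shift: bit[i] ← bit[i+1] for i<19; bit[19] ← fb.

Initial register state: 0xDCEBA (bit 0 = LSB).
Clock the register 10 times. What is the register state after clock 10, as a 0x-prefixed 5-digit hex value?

0x25F73

reg_0 = 0xDCEBA
clock 1: out=0, reg = 0xEE75D
clock 2: out=1, reg = 0xF73AE
clock 3: out=0, reg = 0xFB9D7
clock 4: out=1, reg = 0x7DCEB
clock 5: out=1, reg = 0xBEE75
clock 6: out=1, reg = 0x5F73A
clock 7: out=0, reg = 0x2FB9D
clock 8: out=1, reg = 0x97DCE
clock 9: out=0, reg = 0x4BEE7
clock 10: out=1, reg = 0x25F73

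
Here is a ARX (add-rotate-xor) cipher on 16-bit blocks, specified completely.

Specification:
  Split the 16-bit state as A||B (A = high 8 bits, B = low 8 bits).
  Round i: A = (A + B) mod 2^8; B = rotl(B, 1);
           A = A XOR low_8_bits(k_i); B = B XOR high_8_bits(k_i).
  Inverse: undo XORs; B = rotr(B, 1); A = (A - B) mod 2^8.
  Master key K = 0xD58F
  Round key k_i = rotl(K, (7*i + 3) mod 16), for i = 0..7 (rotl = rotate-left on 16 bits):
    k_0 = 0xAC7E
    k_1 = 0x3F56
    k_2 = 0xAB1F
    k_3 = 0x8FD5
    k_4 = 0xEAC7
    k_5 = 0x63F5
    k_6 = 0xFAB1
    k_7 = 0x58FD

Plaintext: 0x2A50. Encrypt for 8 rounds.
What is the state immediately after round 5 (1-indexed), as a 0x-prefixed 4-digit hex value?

0x0162

s_0 = plaintext = 0x2A50
s_1 = Round(s_0, k_0) = 0x040C
s_2 = Round(s_1, k_1) = 0x4627
s_3 = Round(s_2, k_2) = 0x72E5
s_4 = Round(s_3, k_3) = 0x8244
s_5 = Round(s_4, k_4) = 0x0162
s_6 = Round(s_5, k_5) = 0x96A7
s_7 = Round(s_6, k_6) = 0x8CB5
s_8 = Round(s_7, k_7) = 0xBC33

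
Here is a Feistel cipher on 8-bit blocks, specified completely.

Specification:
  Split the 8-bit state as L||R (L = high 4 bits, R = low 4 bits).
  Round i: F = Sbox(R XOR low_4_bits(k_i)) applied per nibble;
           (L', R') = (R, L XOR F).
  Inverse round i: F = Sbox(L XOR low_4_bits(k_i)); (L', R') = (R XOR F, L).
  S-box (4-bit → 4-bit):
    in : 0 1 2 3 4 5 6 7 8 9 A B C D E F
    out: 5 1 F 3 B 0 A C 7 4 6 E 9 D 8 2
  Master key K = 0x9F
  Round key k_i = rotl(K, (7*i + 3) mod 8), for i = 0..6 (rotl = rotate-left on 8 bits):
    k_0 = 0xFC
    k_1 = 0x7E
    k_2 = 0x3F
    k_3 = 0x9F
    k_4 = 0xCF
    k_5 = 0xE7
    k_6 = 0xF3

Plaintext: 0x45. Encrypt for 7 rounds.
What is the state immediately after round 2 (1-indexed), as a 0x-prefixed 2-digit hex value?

s_0 = plaintext = 0x45
s_1 = Round(s_0, k_0) = 0x50
s_2 = Round(s_1, k_1) = 0x0D
s_3 = Round(s_2, k_2) = 0xDF
s_4 = Round(s_3, k_3) = 0xF8
s_5 = Round(s_4, k_4) = 0x83
s_6 = Round(s_5, k_5) = 0x33
s_7 = Round(s_6, k_6) = 0x36

0x0D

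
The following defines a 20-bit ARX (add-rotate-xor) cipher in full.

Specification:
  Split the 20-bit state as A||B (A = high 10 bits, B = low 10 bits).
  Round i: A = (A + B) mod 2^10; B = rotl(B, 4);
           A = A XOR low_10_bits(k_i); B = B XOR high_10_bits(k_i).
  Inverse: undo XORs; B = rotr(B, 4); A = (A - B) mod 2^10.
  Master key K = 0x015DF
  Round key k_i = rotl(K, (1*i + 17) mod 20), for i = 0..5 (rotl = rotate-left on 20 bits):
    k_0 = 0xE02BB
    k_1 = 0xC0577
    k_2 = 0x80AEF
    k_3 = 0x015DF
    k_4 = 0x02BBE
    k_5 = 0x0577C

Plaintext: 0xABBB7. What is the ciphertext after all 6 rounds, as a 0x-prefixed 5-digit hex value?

s_0 = plaintext = 0xABBB7
s_1 = Round(s_0, k_0) = 0x378FE
s_2 = Round(s_1, k_1) = 0x2ACE2
s_3 = Round(s_2, k_2) = 0xD8821
s_4 = Round(s_3, k_3) = 0x97215
s_5 = Round(s_4, k_4) = 0xF3D52
s_6 = Round(s_5, k_5) = 0x97530

0x97530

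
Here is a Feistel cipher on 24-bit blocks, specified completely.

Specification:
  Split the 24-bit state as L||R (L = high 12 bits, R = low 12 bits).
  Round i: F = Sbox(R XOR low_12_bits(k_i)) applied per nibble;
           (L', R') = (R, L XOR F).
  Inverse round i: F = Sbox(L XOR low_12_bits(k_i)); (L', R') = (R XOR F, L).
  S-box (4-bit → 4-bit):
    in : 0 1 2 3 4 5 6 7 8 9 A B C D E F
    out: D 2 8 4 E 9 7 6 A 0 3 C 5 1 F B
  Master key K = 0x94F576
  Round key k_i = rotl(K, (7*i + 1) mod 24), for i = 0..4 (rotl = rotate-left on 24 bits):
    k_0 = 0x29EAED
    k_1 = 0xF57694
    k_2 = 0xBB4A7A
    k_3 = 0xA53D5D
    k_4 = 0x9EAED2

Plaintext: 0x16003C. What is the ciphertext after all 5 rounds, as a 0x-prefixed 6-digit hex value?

s_0 = plaintext = 0x16003C
s_1 = Round(s_0, k_0) = 0x03C272
s_2 = Round(s_1, k_1) = 0x272ECB
s_3 = Round(s_2, k_2) = 0xECBCB0
s_4 = Round(s_3, k_3) = 0xCB0C3A
s_5 = Round(s_4, k_4) = 0xC3A44A

0xC3A44A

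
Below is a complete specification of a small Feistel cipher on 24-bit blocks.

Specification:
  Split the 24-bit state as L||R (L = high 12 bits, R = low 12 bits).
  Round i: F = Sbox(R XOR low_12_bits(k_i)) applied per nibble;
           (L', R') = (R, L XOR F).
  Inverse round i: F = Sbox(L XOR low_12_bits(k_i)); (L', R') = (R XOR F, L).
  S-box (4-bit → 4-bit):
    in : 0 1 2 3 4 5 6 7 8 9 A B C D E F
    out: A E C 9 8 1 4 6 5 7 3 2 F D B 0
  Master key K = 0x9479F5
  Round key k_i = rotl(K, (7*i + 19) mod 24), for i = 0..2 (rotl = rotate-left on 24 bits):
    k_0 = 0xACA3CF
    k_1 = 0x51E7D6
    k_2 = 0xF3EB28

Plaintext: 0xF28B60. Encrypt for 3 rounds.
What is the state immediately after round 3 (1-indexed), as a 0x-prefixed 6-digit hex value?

s_0 = plaintext = 0xF28B60
s_1 = Round(s_0, k_0) = 0xB60A18
s_2 = Round(s_1, k_1) = 0xA1869B
s_3 = Round(s_2, k_2) = 0x69B731

0x69B731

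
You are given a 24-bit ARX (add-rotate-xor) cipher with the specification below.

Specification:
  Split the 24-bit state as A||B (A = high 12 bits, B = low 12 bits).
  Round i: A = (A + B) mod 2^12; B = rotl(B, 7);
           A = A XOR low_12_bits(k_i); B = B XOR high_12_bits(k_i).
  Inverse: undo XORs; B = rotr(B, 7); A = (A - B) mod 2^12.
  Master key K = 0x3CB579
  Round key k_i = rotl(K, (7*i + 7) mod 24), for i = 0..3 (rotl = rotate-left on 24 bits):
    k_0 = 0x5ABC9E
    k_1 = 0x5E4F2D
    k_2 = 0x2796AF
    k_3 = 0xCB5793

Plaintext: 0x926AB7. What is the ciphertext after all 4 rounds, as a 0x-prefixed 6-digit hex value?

0x34AA78

s_0 = plaintext = 0x926AB7
s_1 = Round(s_0, k_0) = 0xF43E7E
s_2 = Round(s_1, k_1) = 0x2ECA97
s_3 = Round(s_2, k_2) = 0xB2C9AD
s_4 = Round(s_3, k_3) = 0x34AA78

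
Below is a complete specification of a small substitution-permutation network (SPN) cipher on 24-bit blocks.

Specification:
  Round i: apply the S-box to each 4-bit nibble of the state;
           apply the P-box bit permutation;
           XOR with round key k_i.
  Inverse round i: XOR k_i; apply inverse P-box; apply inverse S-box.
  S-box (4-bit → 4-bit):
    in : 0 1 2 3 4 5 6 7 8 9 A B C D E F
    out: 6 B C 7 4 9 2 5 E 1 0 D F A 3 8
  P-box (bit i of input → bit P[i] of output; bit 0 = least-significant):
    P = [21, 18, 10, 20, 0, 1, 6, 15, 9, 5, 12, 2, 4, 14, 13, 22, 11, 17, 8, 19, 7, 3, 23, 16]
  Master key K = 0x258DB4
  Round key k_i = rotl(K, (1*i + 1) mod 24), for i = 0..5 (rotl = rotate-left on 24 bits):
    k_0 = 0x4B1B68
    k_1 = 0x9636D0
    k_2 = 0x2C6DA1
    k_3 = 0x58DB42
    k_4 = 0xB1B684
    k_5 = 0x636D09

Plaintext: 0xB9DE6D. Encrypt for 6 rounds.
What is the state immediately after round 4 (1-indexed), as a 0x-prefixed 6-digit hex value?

s_0 = plaintext = 0xB9DE6D
s_1 = Round(s_0, k_0) = 0x9E51CA
s_2 = Round(s_1, k_1) = 0xD4BC27
s_3 = Round(s_2, k_2) = 0x4DDADD
s_4 = Round(s_3, k_3) = 0x861B40
s_5 = Round(s_4, k_4) = 0x76E0D8
s_6 = Round(s_5, k_5) = 0xF5B9BB

0x861B40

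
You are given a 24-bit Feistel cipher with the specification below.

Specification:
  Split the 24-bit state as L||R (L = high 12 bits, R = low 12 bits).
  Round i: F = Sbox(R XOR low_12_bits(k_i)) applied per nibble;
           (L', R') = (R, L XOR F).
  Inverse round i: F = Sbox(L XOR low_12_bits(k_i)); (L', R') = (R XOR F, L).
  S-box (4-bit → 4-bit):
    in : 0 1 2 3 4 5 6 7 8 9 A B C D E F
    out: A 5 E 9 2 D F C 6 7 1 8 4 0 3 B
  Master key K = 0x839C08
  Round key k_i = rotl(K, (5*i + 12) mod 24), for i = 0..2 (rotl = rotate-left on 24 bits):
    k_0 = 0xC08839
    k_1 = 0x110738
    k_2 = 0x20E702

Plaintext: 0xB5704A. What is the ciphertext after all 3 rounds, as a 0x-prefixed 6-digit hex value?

0x155242

s_0 = plaintext = 0xB5704A
s_1 = Round(s_0, k_0) = 0x04AD9E
s_2 = Round(s_1, k_1) = 0xD9E155
s_3 = Round(s_2, k_2) = 0x155242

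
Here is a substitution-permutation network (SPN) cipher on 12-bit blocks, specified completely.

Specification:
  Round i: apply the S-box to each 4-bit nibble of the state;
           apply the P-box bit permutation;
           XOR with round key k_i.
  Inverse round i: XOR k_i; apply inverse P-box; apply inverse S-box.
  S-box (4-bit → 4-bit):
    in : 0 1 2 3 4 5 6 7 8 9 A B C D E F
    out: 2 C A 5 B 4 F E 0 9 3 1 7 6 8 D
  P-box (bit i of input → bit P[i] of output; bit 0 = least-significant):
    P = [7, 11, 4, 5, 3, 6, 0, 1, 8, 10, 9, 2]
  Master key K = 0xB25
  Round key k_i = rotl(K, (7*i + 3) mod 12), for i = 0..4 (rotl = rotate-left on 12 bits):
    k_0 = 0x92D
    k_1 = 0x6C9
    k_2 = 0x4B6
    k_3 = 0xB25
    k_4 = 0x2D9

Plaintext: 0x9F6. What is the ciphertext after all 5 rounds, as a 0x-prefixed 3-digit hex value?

s_0 = plaintext = 0x9F6
s_1 = Round(s_0, k_0) = 0x092
s_2 = Round(s_1, k_1) = 0xAE3
s_3 = Round(s_2, k_2) = 0x124
s_4 = Round(s_3, k_3) = 0x1C3
s_5 = Round(s_4, k_4) = 0x004

0x004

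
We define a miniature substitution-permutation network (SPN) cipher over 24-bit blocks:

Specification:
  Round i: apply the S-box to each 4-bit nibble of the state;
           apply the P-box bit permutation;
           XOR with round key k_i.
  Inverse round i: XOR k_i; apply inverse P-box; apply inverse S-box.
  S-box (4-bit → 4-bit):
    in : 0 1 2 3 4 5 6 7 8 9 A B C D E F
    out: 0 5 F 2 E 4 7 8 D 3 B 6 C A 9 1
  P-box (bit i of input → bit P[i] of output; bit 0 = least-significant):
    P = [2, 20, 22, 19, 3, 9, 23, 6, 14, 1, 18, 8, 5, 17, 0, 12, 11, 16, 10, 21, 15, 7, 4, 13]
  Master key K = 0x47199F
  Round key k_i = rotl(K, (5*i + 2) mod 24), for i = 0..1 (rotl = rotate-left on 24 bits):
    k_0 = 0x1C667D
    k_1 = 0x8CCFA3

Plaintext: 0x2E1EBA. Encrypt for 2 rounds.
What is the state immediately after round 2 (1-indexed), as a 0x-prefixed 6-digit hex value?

0x657A44

s_0 = plaintext = 0x2E1EBA
s_1 = Round(s_0, k_0) = 0xA48DC8
s_2 = Round(s_1, k_1) = 0x657A44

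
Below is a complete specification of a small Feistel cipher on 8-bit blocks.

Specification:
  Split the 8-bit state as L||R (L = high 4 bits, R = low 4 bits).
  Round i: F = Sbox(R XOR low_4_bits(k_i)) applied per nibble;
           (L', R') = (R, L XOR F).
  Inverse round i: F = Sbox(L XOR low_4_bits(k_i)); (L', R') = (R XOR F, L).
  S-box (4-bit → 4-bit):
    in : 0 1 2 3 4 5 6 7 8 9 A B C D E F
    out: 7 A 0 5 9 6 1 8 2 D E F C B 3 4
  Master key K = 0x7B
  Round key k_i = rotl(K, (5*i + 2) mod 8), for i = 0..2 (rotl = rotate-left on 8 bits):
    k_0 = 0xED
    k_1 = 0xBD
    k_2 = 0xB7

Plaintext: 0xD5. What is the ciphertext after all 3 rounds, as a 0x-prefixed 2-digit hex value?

s_0 = plaintext = 0xD5
s_1 = Round(s_0, k_0) = 0x5F
s_2 = Round(s_1, k_1) = 0xF5
s_3 = Round(s_2, k_2) = 0x5F

0x5F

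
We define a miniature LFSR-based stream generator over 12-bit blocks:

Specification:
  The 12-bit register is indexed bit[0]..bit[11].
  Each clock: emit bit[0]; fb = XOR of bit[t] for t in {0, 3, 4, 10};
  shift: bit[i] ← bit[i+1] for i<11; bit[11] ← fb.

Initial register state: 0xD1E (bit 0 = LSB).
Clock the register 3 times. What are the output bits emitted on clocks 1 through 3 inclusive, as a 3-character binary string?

reg_0 = 0xD1E
clock 1: out=0, reg = 0xE8F
clock 2: out=1, reg = 0xF47
clock 3: out=1, reg = 0x7A3

011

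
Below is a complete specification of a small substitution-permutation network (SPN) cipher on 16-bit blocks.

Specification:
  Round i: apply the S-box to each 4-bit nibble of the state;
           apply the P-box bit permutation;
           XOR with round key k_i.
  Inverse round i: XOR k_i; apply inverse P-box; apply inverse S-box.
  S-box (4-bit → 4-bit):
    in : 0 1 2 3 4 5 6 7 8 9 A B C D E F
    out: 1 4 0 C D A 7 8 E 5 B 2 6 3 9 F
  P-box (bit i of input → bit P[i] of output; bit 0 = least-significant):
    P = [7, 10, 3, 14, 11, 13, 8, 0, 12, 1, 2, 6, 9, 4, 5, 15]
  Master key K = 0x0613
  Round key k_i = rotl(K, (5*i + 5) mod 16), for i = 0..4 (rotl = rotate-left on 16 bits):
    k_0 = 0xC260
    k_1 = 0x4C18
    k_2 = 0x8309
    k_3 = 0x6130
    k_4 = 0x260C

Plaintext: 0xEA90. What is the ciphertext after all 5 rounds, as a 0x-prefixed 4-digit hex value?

s_0 = plaintext = 0xEA90
s_1 = Round(s_0, k_0) = 0x59A2
s_2 = Round(s_1, k_1) = 0xF40D
s_3 = Round(s_2, k_2) = 0x1DFD
s_4 = Round(s_3, k_3) = 0x5C93
s_5 = Round(s_4, k_4) = 0xEF12

0xEF12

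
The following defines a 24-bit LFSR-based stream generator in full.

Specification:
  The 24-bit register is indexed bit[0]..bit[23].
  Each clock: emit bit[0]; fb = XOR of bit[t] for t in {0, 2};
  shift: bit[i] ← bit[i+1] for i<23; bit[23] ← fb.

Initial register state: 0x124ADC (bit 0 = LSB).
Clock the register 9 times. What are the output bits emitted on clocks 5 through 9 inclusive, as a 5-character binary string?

10110

reg_0 = 0x124ADC
clock 1: out=0, reg = 0x89256E
clock 2: out=0, reg = 0xC492B7
clock 3: out=1, reg = 0x62495B
clock 4: out=1, reg = 0xB124AD
clock 5: out=1, reg = 0x589256
clock 6: out=0, reg = 0xAC492B
clock 7: out=1, reg = 0xD62495
clock 8: out=1, reg = 0x6B124A
clock 9: out=0, reg = 0x358925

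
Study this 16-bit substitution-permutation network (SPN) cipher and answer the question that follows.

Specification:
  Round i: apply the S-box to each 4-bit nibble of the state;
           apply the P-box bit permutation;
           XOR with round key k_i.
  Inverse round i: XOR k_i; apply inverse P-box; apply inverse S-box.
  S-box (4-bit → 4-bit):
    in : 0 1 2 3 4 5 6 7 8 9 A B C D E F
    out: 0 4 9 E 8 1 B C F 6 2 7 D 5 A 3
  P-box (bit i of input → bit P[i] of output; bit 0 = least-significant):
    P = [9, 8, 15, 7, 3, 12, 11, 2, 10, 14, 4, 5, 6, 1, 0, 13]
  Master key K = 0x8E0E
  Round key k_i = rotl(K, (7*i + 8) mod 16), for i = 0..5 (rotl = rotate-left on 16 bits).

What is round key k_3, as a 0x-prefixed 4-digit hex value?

0xD1C1

K = 0x8E0E
k_0 = rotl(K, (7*0+8) mod 16) = rotl(K, 8) = 0x0E8E
k_1 = rotl(K, (7*1+8) mod 16) = rotl(K, 15) = 0x4707
k_2 = rotl(K, (7*2+8) mod 16) = rotl(K, 6) = 0x83A3
k_3 = rotl(K, (7*3+8) mod 16) = rotl(K, 13) = 0xD1C1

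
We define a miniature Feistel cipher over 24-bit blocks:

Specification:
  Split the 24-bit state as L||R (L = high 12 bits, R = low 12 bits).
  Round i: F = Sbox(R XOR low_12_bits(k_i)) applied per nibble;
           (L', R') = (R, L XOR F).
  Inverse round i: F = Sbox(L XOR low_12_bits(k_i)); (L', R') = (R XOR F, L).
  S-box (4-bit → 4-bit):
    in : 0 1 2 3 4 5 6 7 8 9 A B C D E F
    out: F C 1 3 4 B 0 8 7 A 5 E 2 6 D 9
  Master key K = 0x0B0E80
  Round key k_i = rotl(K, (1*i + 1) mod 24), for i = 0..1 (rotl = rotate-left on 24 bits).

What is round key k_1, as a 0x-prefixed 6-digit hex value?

0x2C3A00

K = 0x0B0E80
k_0 = rotl(K, (1*0+1) mod 24) = rotl(K, 1) = 0x161D00
k_1 = rotl(K, (1*1+1) mod 24) = rotl(K, 2) = 0x2C3A00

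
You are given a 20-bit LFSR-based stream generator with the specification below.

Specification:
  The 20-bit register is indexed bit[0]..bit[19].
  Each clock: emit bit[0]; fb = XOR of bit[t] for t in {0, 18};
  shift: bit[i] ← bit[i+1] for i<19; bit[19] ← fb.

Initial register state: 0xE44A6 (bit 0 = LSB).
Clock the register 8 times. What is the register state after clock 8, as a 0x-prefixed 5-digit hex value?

reg_0 = 0xE44A6
clock 1: out=0, reg = 0xF2253
clock 2: out=1, reg = 0x79129
clock 3: out=1, reg = 0x3C894
clock 4: out=0, reg = 0x1E44A
clock 5: out=0, reg = 0x0F225
clock 6: out=1, reg = 0x87912
clock 7: out=0, reg = 0x43C89
clock 8: out=1, reg = 0x21E44

0x21E44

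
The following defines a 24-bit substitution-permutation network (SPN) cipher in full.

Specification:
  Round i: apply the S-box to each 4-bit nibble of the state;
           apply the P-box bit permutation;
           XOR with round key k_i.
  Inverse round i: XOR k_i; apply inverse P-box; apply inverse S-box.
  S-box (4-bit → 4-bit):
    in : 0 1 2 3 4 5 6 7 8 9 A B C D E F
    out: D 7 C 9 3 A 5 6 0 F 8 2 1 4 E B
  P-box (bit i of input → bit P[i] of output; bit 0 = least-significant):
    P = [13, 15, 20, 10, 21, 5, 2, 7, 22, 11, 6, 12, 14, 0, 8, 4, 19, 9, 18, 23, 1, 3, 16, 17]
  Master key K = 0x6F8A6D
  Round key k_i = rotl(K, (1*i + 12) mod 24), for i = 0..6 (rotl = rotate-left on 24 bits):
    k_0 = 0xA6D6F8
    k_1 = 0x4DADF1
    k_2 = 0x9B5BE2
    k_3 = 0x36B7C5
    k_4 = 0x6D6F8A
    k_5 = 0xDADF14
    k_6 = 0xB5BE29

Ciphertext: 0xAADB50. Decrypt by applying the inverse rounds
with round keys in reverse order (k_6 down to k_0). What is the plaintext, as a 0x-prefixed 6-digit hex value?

s_0 = ciphertext = 0xAADB50
s_1 = InvRound(s_0, k_6) = 0xE69DB0
s_2 = InvRound(s_1, k_5) = 0x81C89D
s_3 = InvRound(s_2, k_4) = 0xC9EC6F
s_4 = InvRound(s_3, k_3) = 0x996FFD
s_5 = InvRound(s_4, k_2) = 0xF85AD3
s_6 = InvRound(s_5, k_1) = 0x6E6A49
s_7 = InvRound(s_6, k_0) = 0x835F5F

0x835F5F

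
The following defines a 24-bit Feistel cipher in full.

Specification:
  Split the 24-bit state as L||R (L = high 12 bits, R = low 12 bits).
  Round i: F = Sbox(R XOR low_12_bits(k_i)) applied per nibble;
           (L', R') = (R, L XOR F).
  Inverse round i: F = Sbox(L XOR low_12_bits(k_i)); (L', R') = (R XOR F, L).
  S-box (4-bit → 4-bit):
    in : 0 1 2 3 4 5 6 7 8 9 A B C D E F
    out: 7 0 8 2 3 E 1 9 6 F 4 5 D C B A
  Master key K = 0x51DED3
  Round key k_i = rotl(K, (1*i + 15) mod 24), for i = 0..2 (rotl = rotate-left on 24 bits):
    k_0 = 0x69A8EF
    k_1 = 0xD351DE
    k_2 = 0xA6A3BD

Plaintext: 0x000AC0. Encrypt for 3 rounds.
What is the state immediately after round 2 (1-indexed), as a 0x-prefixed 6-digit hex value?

0x88A523

s_0 = plaintext = 0x000AC0
s_1 = Round(s_0, k_0) = 0xAC088A
s_2 = Round(s_1, k_1) = 0x88A523
s_3 = Round(s_2, k_2) = 0x523971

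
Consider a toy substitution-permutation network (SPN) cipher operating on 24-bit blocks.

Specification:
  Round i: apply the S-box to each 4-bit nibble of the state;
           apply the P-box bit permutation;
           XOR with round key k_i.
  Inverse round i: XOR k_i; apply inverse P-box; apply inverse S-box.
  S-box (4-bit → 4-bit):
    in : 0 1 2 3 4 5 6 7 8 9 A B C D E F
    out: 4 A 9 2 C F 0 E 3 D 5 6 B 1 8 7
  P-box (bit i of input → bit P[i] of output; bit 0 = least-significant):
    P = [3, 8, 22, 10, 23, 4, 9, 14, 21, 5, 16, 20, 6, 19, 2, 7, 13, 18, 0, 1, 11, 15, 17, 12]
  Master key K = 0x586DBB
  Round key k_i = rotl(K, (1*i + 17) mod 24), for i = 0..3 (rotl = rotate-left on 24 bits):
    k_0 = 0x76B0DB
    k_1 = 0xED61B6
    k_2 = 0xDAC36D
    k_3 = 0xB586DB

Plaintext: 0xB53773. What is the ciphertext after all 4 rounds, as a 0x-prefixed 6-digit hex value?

0x8870E6

s_0 = plaintext = 0xB53773
s_1 = Round(s_0, k_0) = 0x6953E8
s_2 = Round(s_1, k_1) = 0xE50059
s_3 = Round(s_2, k_2) = 0x1FB572
s_4 = Round(s_3, k_3) = 0x8870E6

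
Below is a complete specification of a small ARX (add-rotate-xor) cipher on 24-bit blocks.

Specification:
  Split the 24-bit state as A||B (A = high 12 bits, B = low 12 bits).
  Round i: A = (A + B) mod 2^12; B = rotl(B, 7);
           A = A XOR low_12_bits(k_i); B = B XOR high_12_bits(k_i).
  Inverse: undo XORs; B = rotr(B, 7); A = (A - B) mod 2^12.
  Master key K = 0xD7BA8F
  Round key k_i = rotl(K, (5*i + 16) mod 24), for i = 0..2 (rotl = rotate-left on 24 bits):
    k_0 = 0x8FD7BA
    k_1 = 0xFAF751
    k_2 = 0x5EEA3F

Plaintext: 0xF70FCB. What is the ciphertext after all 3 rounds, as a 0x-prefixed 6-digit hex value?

0xB2361C

s_0 = plaintext = 0xF70FCB
s_1 = Round(s_0, k_0) = 0x881D03
s_2 = Round(s_1, k_1) = 0x2D5E47
s_3 = Round(s_2, k_2) = 0xB2361C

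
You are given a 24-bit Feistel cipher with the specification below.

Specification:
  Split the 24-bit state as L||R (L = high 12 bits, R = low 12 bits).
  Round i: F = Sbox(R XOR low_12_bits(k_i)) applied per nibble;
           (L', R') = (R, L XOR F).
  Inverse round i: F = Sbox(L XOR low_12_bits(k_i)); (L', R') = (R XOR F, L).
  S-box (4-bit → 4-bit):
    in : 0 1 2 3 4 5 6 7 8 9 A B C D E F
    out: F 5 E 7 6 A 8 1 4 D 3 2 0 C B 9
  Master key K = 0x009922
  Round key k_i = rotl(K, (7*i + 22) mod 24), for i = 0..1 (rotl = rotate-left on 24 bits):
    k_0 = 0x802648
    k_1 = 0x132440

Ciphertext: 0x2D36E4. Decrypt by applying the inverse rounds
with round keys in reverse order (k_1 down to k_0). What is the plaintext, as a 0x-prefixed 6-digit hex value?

0x6C1E33

s_0 = ciphertext = 0x2D36E4
s_1 = InvRound(s_0, k_1) = 0xE332D3
s_2 = InvRound(s_1, k_0) = 0x6C1E33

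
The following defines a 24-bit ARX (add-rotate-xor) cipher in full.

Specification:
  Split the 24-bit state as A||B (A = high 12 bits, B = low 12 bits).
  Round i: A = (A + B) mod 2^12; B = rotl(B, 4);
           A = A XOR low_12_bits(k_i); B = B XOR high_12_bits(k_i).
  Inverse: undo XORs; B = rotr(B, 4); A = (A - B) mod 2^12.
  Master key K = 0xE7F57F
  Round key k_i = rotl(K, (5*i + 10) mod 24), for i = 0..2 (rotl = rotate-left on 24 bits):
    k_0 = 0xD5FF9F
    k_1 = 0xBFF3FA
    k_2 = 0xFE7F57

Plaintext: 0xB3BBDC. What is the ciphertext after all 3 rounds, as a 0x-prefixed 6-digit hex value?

s_0 = plaintext = 0xB3BBDC
s_1 = Round(s_0, k_0) = 0x888094
s_2 = Round(s_1, k_1) = 0xAE62BF
s_3 = Round(s_2, k_2) = 0x2F2415

0x2F2415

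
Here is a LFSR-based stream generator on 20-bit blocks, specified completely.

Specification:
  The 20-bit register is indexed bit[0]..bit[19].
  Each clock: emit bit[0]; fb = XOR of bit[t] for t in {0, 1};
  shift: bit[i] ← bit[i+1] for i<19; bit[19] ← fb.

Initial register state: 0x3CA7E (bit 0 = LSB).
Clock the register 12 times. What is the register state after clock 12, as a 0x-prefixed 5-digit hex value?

reg_0 = 0x3CA7E
clock 1: out=0, reg = 0x9E53F
clock 2: out=1, reg = 0x4F29F
clock 3: out=1, reg = 0x2794F
clock 4: out=1, reg = 0x13CA7
clock 5: out=1, reg = 0x09E53
clock 6: out=1, reg = 0x04F29
clock 7: out=1, reg = 0x82794
clock 8: out=0, reg = 0x413CA
clock 9: out=0, reg = 0xA09E5
clock 10: out=1, reg = 0xD04F2
clock 11: out=0, reg = 0xE8279
clock 12: out=1, reg = 0xF413C

0xF413C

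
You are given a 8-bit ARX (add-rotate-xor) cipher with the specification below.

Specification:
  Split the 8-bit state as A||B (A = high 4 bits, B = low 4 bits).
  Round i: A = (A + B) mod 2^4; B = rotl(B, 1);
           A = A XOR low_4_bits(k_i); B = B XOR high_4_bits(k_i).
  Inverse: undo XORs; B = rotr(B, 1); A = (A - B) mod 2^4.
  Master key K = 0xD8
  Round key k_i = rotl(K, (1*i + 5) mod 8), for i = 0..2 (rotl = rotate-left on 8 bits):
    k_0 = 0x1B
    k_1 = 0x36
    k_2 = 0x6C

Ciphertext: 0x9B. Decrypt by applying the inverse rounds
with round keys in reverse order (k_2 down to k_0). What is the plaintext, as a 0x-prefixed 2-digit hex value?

0x9F

s_0 = ciphertext = 0x9B
s_1 = InvRound(s_0, k_2) = 0x7E
s_2 = InvRound(s_1, k_1) = 0x3E
s_3 = InvRound(s_2, k_0) = 0x9F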